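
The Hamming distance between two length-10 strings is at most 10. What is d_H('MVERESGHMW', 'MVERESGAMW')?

Differing positions: 8. Hamming distance = 1. The maximum possible Hamming distance for length-10 strings is 10, so d_H/10 = 1/10 = 0.1.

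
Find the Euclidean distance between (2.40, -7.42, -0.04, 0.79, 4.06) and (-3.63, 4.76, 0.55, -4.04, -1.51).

√(Σ(x_i - y_i)²) = √((2.4 - (-3.63))² + (-7.42 - 4.76)² + (-0.04 - 0.55)² + (0.79 - (-4.04))² + (4.06 - (-1.51))²)
= √(6.03² + (-12.18)² + (-0.59)² + 4.83² + 5.57²) = √(36.3609 + 148.3524 + 0.3481 + 23.3289 + 31.0249) = √239.4152 ≈ 15.473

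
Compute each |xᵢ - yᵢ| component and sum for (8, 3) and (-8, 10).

Σ|x_i - y_i| = |8 - (-8)| + |3 - 10| = 16 + 7 = 23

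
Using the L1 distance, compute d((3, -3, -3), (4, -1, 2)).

Σ|x_i - y_i| = |3 - 4| + |-3 - (-1)| + |-3 - 2| = 1 + 2 + 5 = 8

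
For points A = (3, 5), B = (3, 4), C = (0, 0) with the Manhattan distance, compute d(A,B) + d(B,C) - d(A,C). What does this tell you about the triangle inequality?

d(A,B) = 0 + 1 = 1, d(B,C) = 3 + 4 = 7, d(A,C) = 3 + 5 = 8.
d(A,B) + d(B,C) - d(A,C) = 1 + 7 - 8 = 8 - 8 = 0. This is ≥ 0, so the triangle inequality holds for these points.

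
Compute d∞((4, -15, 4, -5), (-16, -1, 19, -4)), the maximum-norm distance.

max(|x_i - y_i|) = max(|4 - (-16)|, |-15 - (-1)|, |4 - 19|, |-5 - (-4)|) = max(20, 14, 15, 1) = 20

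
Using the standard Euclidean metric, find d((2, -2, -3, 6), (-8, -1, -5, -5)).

√(Σ(x_i - y_i)²) = √((2 - (-8))² + (-2 - (-1))² + (-3 - (-5))² + (6 - (-5))²)
= √(10² + (-1)² + 2² + 11²) = √(100 + 1 + 4 + 121) = √226 ≈ 15.0333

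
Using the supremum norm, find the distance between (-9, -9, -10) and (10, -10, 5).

max(|x_i - y_i|) = max(|-9 - 10|, |-9 - (-10)|, |-10 - 5|) = max(19, 1, 15) = 19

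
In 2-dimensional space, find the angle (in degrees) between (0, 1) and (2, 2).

With u = (0, 1), v = (2, 2):
u·v = 0·2 + 1·2 = 0 + 2 = 2.
|u| = √(0² + 1²) = √1, |v| = √(2² + 2²) = √8, so |u||v| = √(1·8) = √8.
cos θ = (u·v)/(|u||v|) = 2/√8 ≈ 0.707107
θ = arccos(0.707107) ≈ 45°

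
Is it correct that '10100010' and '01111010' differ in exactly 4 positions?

Differing positions: 1, 2, 4, 5. Hamming distance = 4, so the claim is true.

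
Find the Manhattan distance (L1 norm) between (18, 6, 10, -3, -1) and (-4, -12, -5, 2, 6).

Σ|x_i - y_i| = |18 - (-4)| + |6 - (-12)| + |10 - (-5)| + |-3 - 2| + |-1 - 6| = 22 + 18 + 15 + 5 + 7 = 67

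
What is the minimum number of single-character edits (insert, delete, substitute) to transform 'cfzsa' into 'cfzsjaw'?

Let D[i][j] be the edit distance between the first i characters of 'cfzsa' and the first j characters of 'cfzsjaw', with D[i][0] = i, D[0][j] = j, and D[i][j] = D[i-1][j-1] if the characters match, else 1 + min(D[i-1][j], D[i][j-1], D[i-1][j-1]). Filling the table (rows: prefixes of 'cfzsa', columns: prefixes of 'cfzsjaw'):
     ε  c  f  z  s  j  a  w
  ε  0  1  2  3  4  5  6  7
  c  1  0  1  2  3  4  5  6
  f  2  1  0  1  2  3  4  5
  z  3  2  1  0  1  2  3  4
  s  4  3  2  1  0  1  2  3
  a  5  4  3  2  1  1  1  2
The bottom-right entry gives D[5][7] = 2, so no sequence of fewer than 2 edits works. Backtracking through the table gives one optimal edit sequence (2 edits):
  cfzsa → cfzsja (ins j @5)
  cfzsja → cfzsjaw (ins w @7)
Edit distance = 2.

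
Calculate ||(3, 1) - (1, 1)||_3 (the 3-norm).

(Σ|x_i - y_i|^3)^(1/3) = (|3 - 1|^3 + |1 - 1|^3)^(1/3)
= (2^3 + 0^3)^(1/3) = (8 + 0)^(1/3) = (8)^(1/3) = 2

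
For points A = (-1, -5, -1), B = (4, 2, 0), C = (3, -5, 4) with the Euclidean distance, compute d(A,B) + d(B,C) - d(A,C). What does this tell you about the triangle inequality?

d(A,B) = √(5² + 7² + 1²) = √75 ≈ 8.6603, d(B,C) = √(1² + 7² + 4²) = √66 ≈ 8.124, d(A,C) = √(4² + 0² + 5²) = √41 ≈ 6.4031.
d(A,B) + d(B,C) - d(A,C) = 8.6603 + 8.124 - 6.4031 = 16.7843 - 6.4031 = 10.3812 (to 4 decimal places). This is ≥ 0, so the triangle inequality holds for these points.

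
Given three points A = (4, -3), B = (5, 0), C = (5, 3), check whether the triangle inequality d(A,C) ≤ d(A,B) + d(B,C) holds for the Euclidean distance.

d(A,B) = √(1² + 3²) = √10 ≈ 3.1623, d(B,C) = √(0² + 3²) = √9 = 3, d(A,C) = √(1² + 6²) = √37 ≈ 6.0828.
d(A,C) ≈ 6.0828 ≤ 3.1623 + 3 = 6.1623. Triangle inequality is satisfied.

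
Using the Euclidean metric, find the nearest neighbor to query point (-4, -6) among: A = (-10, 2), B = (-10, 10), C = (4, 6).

Distances: d(A) = 10, d(B) ≈ 17.088, d(C) ≈ 14.4222. Nearest: A = (-10, 2) with distance 10.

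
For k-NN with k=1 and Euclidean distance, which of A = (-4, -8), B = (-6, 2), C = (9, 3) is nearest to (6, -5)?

Distances: d(A) ≈ 10.4403, d(B) ≈ 13.8924, d(C) ≈ 8.544. Nearest: C = (9, 3) with distance 8.544.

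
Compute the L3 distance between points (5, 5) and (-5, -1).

(Σ|x_i - y_i|^3)^(1/3) = (|5 - (-5)|^3 + |5 - (-1)|^3)^(1/3)
= (10^3 + 6^3)^(1/3) = (1000 + 216)^(1/3) = (1216)^(1/3) ≈ 10.6736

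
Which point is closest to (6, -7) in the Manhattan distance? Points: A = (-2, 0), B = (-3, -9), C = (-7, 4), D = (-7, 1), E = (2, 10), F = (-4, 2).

Distances: d(A) = 15, d(B) = 11, d(C) = 24, d(D) = 21, d(E) = 21, d(F) = 19. Nearest: B = (-3, -9) with distance 11.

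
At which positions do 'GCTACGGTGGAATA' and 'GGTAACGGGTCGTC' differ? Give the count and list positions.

Differing positions: 2, 5, 6, 8, 10, 11, 12, 14. Hamming distance = 8.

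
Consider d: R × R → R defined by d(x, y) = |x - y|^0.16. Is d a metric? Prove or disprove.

Yes. With 0 < p = 0.16 ≤ 1, d(x,y) = |x-y|^0.16 is a metric on R. Non-negativity and symmetry are immediate; |x-y|^0.16 = 0 ⟺ |x-y| = 0 ⟺ x = y. For the triangle inequality, the function t ↦ t^0.16 is subadditive on [0,∞) when p ≤ 1, so |x-z|^0.16 ≤ (|x-y| + |y-z|)^0.16 ≤ |x-y|^0.16 + |y-z|^0.16.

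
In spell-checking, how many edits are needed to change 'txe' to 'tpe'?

Let D[i][j] be the edit distance between the first i characters of 'txe' and the first j characters of 'tpe', with D[i][0] = i, D[0][j] = j, and D[i][j] = D[i-1][j-1] if the characters match, else 1 + min(D[i-1][j], D[i][j-1], D[i-1][j-1]). Filling the table (rows: prefixes of 'txe', columns: prefixes of 'tpe'):
     ε  t  p  e
  ε  0  1  2  3
  t  1  0  1  2
  x  2  1  1  2
  e  3  2  2  1
The bottom-right entry gives D[3][3] = 1, so no sequence of fewer than 1 edit works. Backtracking through the table gives one optimal edit sequence (1 edit):
  txe → tpe (sub x→p @2)
Edit distance = 1.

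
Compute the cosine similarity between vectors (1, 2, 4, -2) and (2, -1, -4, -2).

With u = (1, 2, 4, -2), v = (2, -1, -4, -2):
u·v = 1·2 + 2·(-1) + 4·(-4) + (-2)·(-2) = 2 + (-2) + (-16) + 4 = -12.
|u| = √(1² + 2² + 4² + (-2)²) = √25, |v| = √(2² + (-1)² + (-4)² + (-2)²) = √25, so |u||v| = √(25·25) = √625 = 25.
cos θ = (u·v)/(|u||v|) = -12/25 = -0.48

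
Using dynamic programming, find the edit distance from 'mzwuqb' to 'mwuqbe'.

Let D[i][j] be the edit distance between the first i characters of 'mzwuqb' and the first j characters of 'mwuqbe', with D[i][0] = i, D[0][j] = j, and D[i][j] = D[i-1][j-1] if the characters match, else 1 + min(D[i-1][j], D[i][j-1], D[i-1][j-1]). Filling the table (rows: prefixes of 'mzwuqb', columns: prefixes of 'mwuqbe'):
     ε  m  w  u  q  b  e
  ε  0  1  2  3  4  5  6
  m  1  0  1  2  3  4  5
  z  2  1  1  2  3  4  5
  w  3  2  1  2  3  4  5
  u  4  3  2  1  2  3  4
  q  5  4  3  2  1  2  3
  b  6  5  4  3  2  1  2
The bottom-right entry gives D[6][6] = 2, so no sequence of fewer than 2 edits works. Backtracking through the table gives one optimal edit sequence (2 edits):
  mzwuqb → mwuqb (del z @2)
  mwuqb → mwuqbe (ins e @6)
Edit distance = 2.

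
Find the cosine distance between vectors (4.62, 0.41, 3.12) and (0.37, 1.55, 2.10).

With u = (4.62, 0.41, 3.12), v = (0.37, 1.55, 2.10):
u·v = 4.62·0.37 + 0.41·1.55 + 3.12·2.1 = 1.7094 + 0.6355 + 6.552 = 8.8969.
|u| = √(4.62² + 0.41² + 3.12²) = √(21.3444 + 0.1681 + 9.7344) = √31.2469, |v| = √(0.37² + 1.55² + 2.1²) = √(0.1369 + 2.4025 + 4.41) = √6.9494.
cos θ = (u·v)/(|u||v|) = 8.8969/(√31.2469·√6.9494) ≈ 0.6038
Cosine distance = 1 - cos θ ≈ 1 - 0.6038 = 0.3962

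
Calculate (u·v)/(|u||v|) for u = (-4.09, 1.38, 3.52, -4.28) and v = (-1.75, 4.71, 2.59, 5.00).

With u = (-4.09, 1.38, 3.52, -4.28), v = (-1.75, 4.71, 2.59, 5.00):
u·v = (-4.09)·(-1.75) + 1.38·4.71 + 3.52·2.59 + (-4.28)·5 = 7.1575 + 6.4998 + 9.1168 + (-21.4) = 1.3741.
|u| = √((-4.09)² + 1.38² + 3.52² + (-4.28)²) = √(16.7281 + 1.9044 + 12.3904 + 18.3184) = √49.3413, |v| = √((-1.75)² + 4.71² + 2.59² + 5²) = √(3.0625 + 22.1841 + 6.7081 + 25) = √56.9547.
cos θ = (u·v)/(|u||v|) = 1.3741/(√49.3413·√56.9547) ≈ 0.0259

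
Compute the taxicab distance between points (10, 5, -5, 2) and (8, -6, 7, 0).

Σ|x_i - y_i| = |10 - 8| + |5 - (-6)| + |-5 - 7| + |2 - 0| = 2 + 11 + 12 + 2 = 27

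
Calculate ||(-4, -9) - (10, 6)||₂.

√(Σ(x_i - y_i)²) = √((-4 - 10)² + (-9 - 6)²)
= √((-14)² + (-15)²) = √(196 + 225) = √421 ≈ 20.5183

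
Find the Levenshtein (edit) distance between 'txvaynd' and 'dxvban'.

Let D[i][j] be the edit distance between the first i characters of 'txvaynd' and the first j characters of 'dxvban', with D[i][0] = i, D[0][j] = j, and D[i][j] = D[i-1][j-1] if the characters match, else 1 + min(D[i-1][j], D[i][j-1], D[i-1][j-1]). Filling the table (rows: prefixes of 'txvaynd', columns: prefixes of 'dxvban'):
     ε  d  x  v  b  a  n
  ε  0  1  2  3  4  5  6
  t  1  1  2  3  4  5  6
  x  2  2  1  2  3  4  5
  v  3  3  2  1  2  3  4
  a  4  4  3  2  2  2  3
  y  5  5  4  3  3  3  3
  n  6  6  5  4  4  4  3
  d  7  6  6  5  5  5  4
The bottom-right entry gives D[7][6] = 4, so no sequence of fewer than 4 edits works. Backtracking through the table gives one optimal edit sequence (4 edits):
  txvaynd → dxvaynd (sub t→d @1)
  dxvaynd → dxvbynd (sub a→b @4)
  dxvbynd → dxvband (sub y→a @5)
  dxvband → dxvban (del d @7)
Edit distance = 4.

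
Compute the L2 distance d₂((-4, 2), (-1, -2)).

√(Σ(x_i - y_i)²) = √((-4 - (-1))² + (2 - (-2))²)
= √((-3)² + 4²) = √(9 + 16) = √25 = 5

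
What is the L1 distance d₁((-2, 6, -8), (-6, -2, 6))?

Σ|x_i - y_i| = |-2 - (-6)| + |6 - (-2)| + |-8 - 6| = 4 + 8 + 14 = 26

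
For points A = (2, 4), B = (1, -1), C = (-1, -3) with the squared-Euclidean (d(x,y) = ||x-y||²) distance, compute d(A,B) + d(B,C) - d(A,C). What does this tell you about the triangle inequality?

d(A,B) = 1² + 5² = 26, d(B,C) = 2² + 2² = 8, d(A,C) = 3² + 7² = 58.
d(A,B) + d(B,C) - d(A,C) = 26 + 8 - 58 = 34 - 58 = -24. This is < 0, so the triangle inequality FAILS for these points (squared-Euclidean is not a metric).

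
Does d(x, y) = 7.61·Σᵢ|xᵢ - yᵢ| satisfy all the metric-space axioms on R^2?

Yes. The L1 (Manhattan) norm induces a metric on R^2, and multiplying a metric by a positive constant 7.61 > 0 preserves all four axioms: non-negativity (7.61·||x-y|| ≥ 0), identity (7.61·||x-y|| = 0 ⟺ ||x-y|| = 0 ⟺ x = y), symmetry (||x-y|| = ||y-x||), and the triangle inequality (7.61·||x-z|| ≤ 7.61·||x-y|| + 7.61·||y-z||). So d is a metric.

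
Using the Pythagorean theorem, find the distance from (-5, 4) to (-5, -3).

√(Σ(x_i - y_i)²) = √((-5 - (-5))² + (4 - (-3))²)
= √(0² + 7²) = √(0 + 49) = √49 = 7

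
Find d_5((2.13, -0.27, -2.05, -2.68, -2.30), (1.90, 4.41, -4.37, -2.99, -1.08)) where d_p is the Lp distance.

(Σ|x_i - y_i|^5)^(1/5) = (|2.13 - 1.9|^5 + |-0.27 - 4.41|^5 + |-2.05 - (-4.37)|^5 + |-2.68 - (-2.99)|^5 + |-2.3 - (-1.08)|^5)^(1/5)
= (0.23^5 + 4.68^5 + 2.32^5 + 0.31^5 + 1.22^5)^(1/5) ≈ (0.0006 + 2245.0668 + 67.2109 + 0.0029 + 2.7027)^(1/5) = (2314.9839)^(1/5) ≈ 4.7088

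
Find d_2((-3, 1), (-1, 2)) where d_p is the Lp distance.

(Σ|x_i - y_i|^2)^(1/2) = (|-3 - (-1)|^2 + |1 - 2|^2)^(1/2)
= (2^2 + 1^2)^(1/2) = (4 + 1)^(1/2) = (5)^(1/2) ≈ 2.2361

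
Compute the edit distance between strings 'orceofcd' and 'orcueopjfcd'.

Let D[i][j] be the edit distance between the first i characters of 'orceofcd' and the first j characters of 'orcueopjfcd', with D[i][0] = i, D[0][j] = j, and D[i][j] = D[i-1][j-1] if the characters match, else 1 + min(D[i-1][j], D[i][j-1], D[i-1][j-1]). Filling the table (rows: prefixes of 'orceofcd', columns: prefixes of 'orcueopjfcd'):
     ε  o  r  c  u  e  o  p  j  f  c  d
  ε  0  1  2  3  4  5  6  7  8  9 10 11
  o  1  0  1  2  3  4  5  6  7  8  9 10
  r  2  1  0  1  2  3  4  5  6  7  8  9
  c  3  2  1  0  1  2  3  4  5  6  7  8
  e  4  3  2  1  1  1  2  3  4  5  6  7
  o  5  4  3  2  2  2  1  2  3  4  5  6
  f  6  5  4  3  3  3  2  2  3  3  4  5
  c  7  6  5  4  4  4  3  3  3  4  3  4
  d  8  7  6  5  5  5  4  4  4  4  4  3
The bottom-right entry gives D[8][11] = 3, so no sequence of fewer than 3 edits works. Backtracking through the table gives one optimal edit sequence (3 edits):
  orceofcd → orcueofcd (ins u @4)
  orcueofcd → orcueopfcd (ins p @7)
  orcueopfcd → orcueopjfcd (ins j @8)
Edit distance = 3.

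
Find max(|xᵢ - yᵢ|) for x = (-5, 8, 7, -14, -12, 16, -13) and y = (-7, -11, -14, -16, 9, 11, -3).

max(|x_i - y_i|) = max(|-5 - (-7)|, |8 - (-11)|, |7 - (-14)|, |-14 - (-16)|, |-12 - 9|, |16 - 11|, |-13 - (-3)|) = max(2, 19, 21, 2, 21, 5, 10) = 21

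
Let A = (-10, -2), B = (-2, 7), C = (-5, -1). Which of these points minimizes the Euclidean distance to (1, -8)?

Distances: d(A) ≈ 12.53, d(B) ≈ 15.2971, d(C) ≈ 9.2195. Nearest: C = (-5, -1) with distance 9.2195.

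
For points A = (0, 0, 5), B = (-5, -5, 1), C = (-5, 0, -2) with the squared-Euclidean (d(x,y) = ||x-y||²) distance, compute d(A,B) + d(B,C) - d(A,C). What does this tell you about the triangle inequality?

d(A,B) = 5² + 5² + 4² = 66, d(B,C) = 0² + 5² + 3² = 34, d(A,C) = 5² + 0² + 7² = 74.
d(A,B) + d(B,C) - d(A,C) = 66 + 34 - 74 = 100 - 74 = 26. This is ≥ 0, so the triangle inequality holds for these points.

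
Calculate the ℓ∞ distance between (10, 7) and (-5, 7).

max(|x_i - y_i|) = max(|10 - (-5)|, |7 - 7|) = max(15, 0) = 15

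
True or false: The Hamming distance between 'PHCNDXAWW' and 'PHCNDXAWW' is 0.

Differing positions: none. Hamming distance = 0, so the claim is true.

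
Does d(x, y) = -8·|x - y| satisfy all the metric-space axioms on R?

No. With c = -8 < 0, d fails non-negativity: d(1, 7) = -8·|1 - 7| = -8·6 = -48 < 0.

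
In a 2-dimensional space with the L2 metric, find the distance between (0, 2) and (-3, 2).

(Σ|x_i - y_i|^2)^(1/2) = (|0 - (-3)|^2 + |2 - 2|^2)^(1/2)
= (3^2 + 0^2)^(1/2) = (9 + 0)^(1/2) = (9)^(1/2) = 3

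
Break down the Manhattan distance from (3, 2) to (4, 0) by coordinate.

Σ|x_i - y_i| = |3 - 4| + |2 - 0| = 1 + 2 = 3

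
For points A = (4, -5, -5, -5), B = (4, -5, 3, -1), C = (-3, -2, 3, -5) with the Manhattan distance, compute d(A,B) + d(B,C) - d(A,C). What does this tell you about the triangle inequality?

d(A,B) = 0 + 0 + 8 + 4 = 12, d(B,C) = 7 + 3 + 0 + 4 = 14, d(A,C) = 7 + 3 + 8 + 0 = 18.
d(A,B) + d(B,C) - d(A,C) = 12 + 14 - 18 = 26 - 18 = 8. This is ≥ 0, so the triangle inequality holds for these points.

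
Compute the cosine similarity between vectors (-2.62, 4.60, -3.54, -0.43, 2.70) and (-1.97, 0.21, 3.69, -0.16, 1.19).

With u = (-2.62, 4.60, -3.54, -0.43, 2.70), v = (-1.97, 0.21, 3.69, -0.16, 1.19):
u·v = (-2.62)·(-1.97) + 4.6·0.21 + (-3.54)·3.69 + (-0.43)·(-0.16) + 2.7·1.19 = 5.1614 + 0.966 + (-13.0626) + 0.0688 + 3.213 = -3.6534.
|u| = √((-2.62)² + 4.6² + (-3.54)² + (-0.43)² + 2.7²) = √(6.8644 + 21.16 + 12.5316 + 0.1849 + 7.29) = √48.0309, |v| = √((-1.97)² + 0.21² + 3.69² + (-0.16)² + 1.19²) = √(3.8809 + 0.0441 + 13.6161 + 0.0256 + 1.4161) = √18.9828.
cos θ = (u·v)/(|u||v|) = -3.6534/(√48.0309·√18.9828) ≈ -0.121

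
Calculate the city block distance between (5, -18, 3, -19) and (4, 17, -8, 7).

Σ|x_i - y_i| = |5 - 4| + |-18 - 17| + |3 - (-8)| + |-19 - 7| = 1 + 35 + 11 + 26 = 73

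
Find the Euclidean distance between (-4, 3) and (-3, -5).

√(Σ(x_i - y_i)²) = √((-4 - (-3))² + (3 - (-5))²)
= √((-1)² + 8²) = √(1 + 64) = √65 ≈ 8.0623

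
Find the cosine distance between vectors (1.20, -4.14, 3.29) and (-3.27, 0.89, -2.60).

With u = (1.20, -4.14, 3.29), v = (-3.27, 0.89, -2.60):
u·v = 1.2·(-3.27) + (-4.14)·0.89 + 3.29·(-2.6) = (-3.924) + (-3.6846) + (-8.554) = -16.1626.
|u| = √(1.2² + (-4.14)² + 3.29²) = √(1.44 + 17.1396 + 10.8241) = √29.4037, |v| = √((-3.27)² + 0.89² + (-2.6)²) = √(10.6929 + 0.7921 + 6.76) = √18.245.
cos θ = (u·v)/(|u||v|) = -16.1626/(√29.4037·√18.245) ≈ -0.6978
Cosine distance = 1 - cos θ ≈ 1 - (-0.6978) = 1.6978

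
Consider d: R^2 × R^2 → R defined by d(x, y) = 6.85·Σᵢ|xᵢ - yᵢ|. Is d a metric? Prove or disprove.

Yes. The L1 (Manhattan) norm induces a metric on R^2, and multiplying a metric by a positive constant 6.85 > 0 preserves all four axioms: non-negativity (6.85·||x-y|| ≥ 0), identity (6.85·||x-y|| = 0 ⟺ ||x-y|| = 0 ⟺ x = y), symmetry (||x-y|| = ||y-x||), and the triangle inequality (6.85·||x-z|| ≤ 6.85·||x-y|| + 6.85·||y-z||). So d is a metric.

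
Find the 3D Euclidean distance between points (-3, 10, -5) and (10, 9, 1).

√(Σ(x_i - y_i)²) = √((-3 - 10)² + (10 - 9)² + (-5 - 1)²)
= √((-13)² + 1² + (-6)²) = √(169 + 1 + 36) = √206 ≈ 14.3527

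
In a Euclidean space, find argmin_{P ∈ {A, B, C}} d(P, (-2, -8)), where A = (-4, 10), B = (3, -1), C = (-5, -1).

Distances: d(A) ≈ 18.1108, d(B) ≈ 8.6023, d(C) ≈ 7.6158. Nearest: C = (-5, -1) with distance 7.6158.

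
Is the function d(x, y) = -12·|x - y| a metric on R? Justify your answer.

No. With c = -12 < 0, d fails non-negativity: d(8, 9) = -12·|8 - 9| = -12·1 = -12 < 0.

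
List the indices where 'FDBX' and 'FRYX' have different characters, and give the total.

Differing positions: 2, 3. Hamming distance = 2.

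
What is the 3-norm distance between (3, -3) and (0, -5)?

(Σ|x_i - y_i|^3)^(1/3) = (|3 - 0|^3 + |-3 - (-5)|^3)^(1/3)
= (3^3 + 2^3)^(1/3) = (27 + 8)^(1/3) = (35)^(1/3) ≈ 3.2711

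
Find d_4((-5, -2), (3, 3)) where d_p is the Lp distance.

(Σ|x_i - y_i|^4)^(1/4) = (|-5 - 3|^4 + |-2 - 3|^4)^(1/4)
= (8^4 + 5^4)^(1/4) = (4096 + 625)^(1/4) = (4721)^(1/4) ≈ 8.2891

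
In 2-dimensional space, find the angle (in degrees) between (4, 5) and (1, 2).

With u = (4, 5), v = (1, 2):
u·v = 4·1 + 5·2 = 4 + 10 = 14.
|u| = √(4² + 5²) = √41, |v| = √(1² + 2²) = √5, so |u||v| = √(41·5) = √205.
cos θ = (u·v)/(|u||v|) = 14/√205 ≈ 0.977802
θ = arccos(0.977802) ≈ 12.09°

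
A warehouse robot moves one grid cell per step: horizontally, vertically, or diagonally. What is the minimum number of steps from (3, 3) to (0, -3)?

max(|x_i - y_i|) = max(|3 - 0|, |3 - (-3)|) = max(3, 6) = 6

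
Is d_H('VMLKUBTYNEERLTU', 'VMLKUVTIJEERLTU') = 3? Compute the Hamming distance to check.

Differing positions: 6, 8, 9. Hamming distance = 3, so the claim is true.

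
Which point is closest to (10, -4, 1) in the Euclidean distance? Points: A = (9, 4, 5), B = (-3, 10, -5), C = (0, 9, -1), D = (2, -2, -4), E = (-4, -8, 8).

Distances: d(A) = 9, d(B) ≈ 20.025, d(C) ≈ 16.5227, d(D) ≈ 9.6437, d(E) ≈ 16.1555. Nearest: A = (9, 4, 5) with distance 9.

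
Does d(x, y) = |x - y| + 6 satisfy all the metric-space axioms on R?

No. d fails identity of indiscernibles (specifically d(x,x) = 0): d(-3, -3) = |-3 - (-3)| + 6 = 0 + 6 = 6 ≠ 0.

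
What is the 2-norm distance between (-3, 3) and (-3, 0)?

(Σ|x_i - y_i|^2)^(1/2) = (|-3 - (-3)|^2 + |3 - 0|^2)^(1/2)
= (0^2 + 3^2)^(1/2) = (0 + 9)^(1/2) = (9)^(1/2) = 3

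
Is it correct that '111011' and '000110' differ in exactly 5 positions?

Differing positions: 1, 2, 3, 4, 6. Hamming distance = 5, so the claim is true.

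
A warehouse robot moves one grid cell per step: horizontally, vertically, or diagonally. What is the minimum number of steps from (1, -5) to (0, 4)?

max(|x_i - y_i|) = max(|1 - 0|, |-5 - 4|) = max(1, 9) = 9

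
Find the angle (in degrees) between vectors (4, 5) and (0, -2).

With u = (4, 5), v = (0, -2):
u·v = 4·0 + 5·(-2) = 0 + (-10) = -10.
|u| = √(4² + 5²) = √41, |v| = √(0² + (-2)²) = √4, so |u||v| = √(41·4) = √164.
cos θ = (u·v)/(|u||v|) = -10/√164 ≈ -0.780869
θ = arccos(-0.780869) ≈ 141.34°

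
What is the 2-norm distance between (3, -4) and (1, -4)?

(Σ|x_i - y_i|^2)^(1/2) = (|3 - 1|^2 + |-4 - (-4)|^2)^(1/2)
= (2^2 + 0^2)^(1/2) = (4 + 0)^(1/2) = (4)^(1/2) = 2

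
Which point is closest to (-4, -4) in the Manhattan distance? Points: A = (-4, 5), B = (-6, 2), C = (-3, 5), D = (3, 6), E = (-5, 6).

Distances: d(A) = 9, d(B) = 8, d(C) = 10, d(D) = 17, d(E) = 11. Nearest: B = (-6, 2) with distance 8.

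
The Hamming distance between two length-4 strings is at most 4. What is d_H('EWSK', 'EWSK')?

Differing positions: none. Hamming distance = 0. The maximum possible Hamming distance for length-4 strings is 4, so d_H/4 = 0/4 = 0.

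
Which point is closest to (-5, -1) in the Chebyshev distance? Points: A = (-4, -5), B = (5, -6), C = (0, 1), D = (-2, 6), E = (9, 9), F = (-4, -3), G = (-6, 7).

Distances: d(A) = 4, d(B) = 10, d(C) = 5, d(D) = 7, d(E) = 14, d(F) = 2, d(G) = 8. Nearest: F = (-4, -3) with distance 2.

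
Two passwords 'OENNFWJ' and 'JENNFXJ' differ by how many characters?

Differing positions: 1, 6. Hamming distance = 2.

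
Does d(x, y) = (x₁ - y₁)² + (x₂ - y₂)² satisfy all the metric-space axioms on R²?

No. The squared Euclidean distance fails the triangle inequality. Counterexample: x = (0, 0), y = (1, 2), z = (2, 4). d(x,z) = 2² + 4² = 20, but d(x,y) + d(y,z) = (1² + 2²) + (1² + 2²) = 5 + 5 = 10. Since 20 > 10, the triangle inequality is violated. (Note: √d, the ordinary Euclidean distance, IS a metric.)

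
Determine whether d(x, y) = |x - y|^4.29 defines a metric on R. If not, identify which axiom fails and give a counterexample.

No. d(x,y) = |x-y|^4.29 fails the triangle inequality since p = 4.29 > 1. Counterexample: x = -5, y = 6, z = 16. d(x,z) = |-5 - 16|^4.29 = 21^4.29 ≈ 470241.3055, but d(x,y) + d(y,z) = 11^4.29 + 10^4.29 ≈ 29347.7371 + 19498.446 = 48846.1831. Since 470241.3055 > 48846.1831, the triangle inequality is violated.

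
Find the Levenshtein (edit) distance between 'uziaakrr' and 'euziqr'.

Let D[i][j] be the edit distance between the first i characters of 'uziaakrr' and the first j characters of 'euziqr', with D[i][0] = i, D[0][j] = j, and D[i][j] = D[i-1][j-1] if the characters match, else 1 + min(D[i-1][j], D[i][j-1], D[i-1][j-1]). Filling the table (rows: prefixes of 'uziaakrr', columns: prefixes of 'euziqr'):
     ε  e  u  z  i  q  r
  ε  0  1  2  3  4  5  6
  u  1  1  1  2  3  4  5
  z  2  2  2  1  2  3  4
  i  3  3  3  2  1  2  3
  a  4  4  4  3  2  2  3
  a  5  5  5  4  3  3  3
  k  6  6  6  5  4  4  4
  r  7  7  7  6  5  5  4
  r  8  8  8  7  6  6  5
The bottom-right entry gives D[8][6] = 5, so no sequence of fewer than 5 edits works. Backtracking through the table gives one optimal edit sequence (5 edits):
  uziaakrr → euziaakrr (ins e @1)
  euziaakrr → euziakrr (del a @5)
  euziakrr → euzikrr (del a @5)
  euzikrr → euzirr (del k @5)
  euzirr → euziqr (sub r→q @5)
Edit distance = 5.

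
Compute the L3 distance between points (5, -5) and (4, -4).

(Σ|x_i - y_i|^3)^(1/3) = (|5 - 4|^3 + |-5 - (-4)|^3)^(1/3)
= (1^3 + 1^3)^(1/3) = (1 + 1)^(1/3) = (2)^(1/3) ≈ 1.2599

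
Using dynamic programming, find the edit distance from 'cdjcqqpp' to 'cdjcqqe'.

Let D[i][j] be the edit distance between the first i characters of 'cdjcqqpp' and the first j characters of 'cdjcqqe', with D[i][0] = i, D[0][j] = j, and D[i][j] = D[i-1][j-1] if the characters match, else 1 + min(D[i-1][j], D[i][j-1], D[i-1][j-1]). Filling the table (rows: prefixes of 'cdjcqqpp', columns: prefixes of 'cdjcqqe'):
     ε  c  d  j  c  q  q  e
  ε  0  1  2  3  4  5  6  7
  c  1  0  1  2  3  4  5  6
  d  2  1  0  1  2  3  4  5
  j  3  2  1  0  1  2  3  4
  c  4  3  2  1  0  1  2  3
  q  5  4  3  2  1  0  1  2
  q  6  5  4  3  2  1  0  1
  p  7  6  5  4  3  2  1  1
  p  8  7  6  5  4  3  2  2
The bottom-right entry gives D[8][7] = 2, so no sequence of fewer than 2 edits works. Backtracking through the table gives one optimal edit sequence (2 edits):
  cdjcqqpp → cdjcqqp (del p @7)
  cdjcqqp → cdjcqqe (sub p→e @7)
Edit distance = 2.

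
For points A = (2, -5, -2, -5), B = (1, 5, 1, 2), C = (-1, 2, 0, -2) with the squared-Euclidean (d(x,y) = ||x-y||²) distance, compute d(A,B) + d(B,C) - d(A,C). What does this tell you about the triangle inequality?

d(A,B) = 1² + 10² + 3² + 7² = 159, d(B,C) = 2² + 3² + 1² + 4² = 30, d(A,C) = 3² + 7² + 2² + 3² = 71.
d(A,B) + d(B,C) - d(A,C) = 159 + 30 - 71 = 189 - 71 = 118. This is ≥ 0, so the triangle inequality holds for these points.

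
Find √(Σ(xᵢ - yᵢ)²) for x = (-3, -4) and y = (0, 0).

√(Σ(x_i - y_i)²) = √((-3 - 0)² + (-4 - 0)²)
= √((-3)² + (-4)²) = √(9 + 16) = √25 = 5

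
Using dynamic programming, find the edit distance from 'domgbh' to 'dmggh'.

Let D[i][j] be the edit distance between the first i characters of 'domgbh' and the first j characters of 'dmggh', with D[i][0] = i, D[0][j] = j, and D[i][j] = D[i-1][j-1] if the characters match, else 1 + min(D[i-1][j], D[i][j-1], D[i-1][j-1]). Filling the table (rows: prefixes of 'domgbh', columns: prefixes of 'dmggh'):
     ε  d  m  g  g  h
  ε  0  1  2  3  4  5
  d  1  0  1  2  3  4
  o  2  1  1  2  3  4
  m  3  2  1  2  3  4
  g  4  3  2  1  2  3
  b  5  4  3  2  2  3
  h  6  5  4  3  3  2
The bottom-right entry gives D[6][5] = 2, so no sequence of fewer than 2 edits works. Backtracking through the table gives one optimal edit sequence (2 edits):
  domgbh → dmgbh (del o @2)
  dmgbh → dmggh (sub b→g @4)
Edit distance = 2.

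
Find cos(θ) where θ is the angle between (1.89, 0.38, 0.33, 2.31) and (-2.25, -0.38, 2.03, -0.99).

With u = (1.89, 0.38, 0.33, 2.31), v = (-2.25, -0.38, 2.03, -0.99):
u·v = 1.89·(-2.25) + 0.38·(-0.38) + 0.33·2.03 + 2.31·(-0.99) = (-4.2525) + (-0.1444) + 0.6699 + (-2.2869) = -6.0139.
|u| = √(1.89² + 0.38² + 0.33² + 2.31²) = √(3.5721 + 0.1444 + 0.1089 + 5.3361) = √9.1615, |v| = √((-2.25)² + (-0.38)² + 2.03² + (-0.99)²) = √(5.0625 + 0.1444 + 4.1209 + 0.9801) = √10.3079.
cos θ = (u·v)/(|u||v|) = -6.0139/(√9.1615·√10.3079) ≈ -0.6189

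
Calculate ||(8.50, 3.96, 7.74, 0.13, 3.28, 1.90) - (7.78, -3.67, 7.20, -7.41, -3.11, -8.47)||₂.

√(Σ(x_i - y_i)²) = √((8.5 - 7.78)² + (3.96 - (-3.67))² + (7.74 - 7.2)² + (0.13 - (-7.41))² + (3.28 - (-3.11))² + (1.9 - (-8.47))²)
= √(0.72² + 7.63² + 0.54² + 7.54² + 6.39² + 10.37²) = √(0.5184 + 58.2169 + 0.2916 + 56.8516 + 40.8321 + 107.5369) = √264.2475 ≈ 16.2557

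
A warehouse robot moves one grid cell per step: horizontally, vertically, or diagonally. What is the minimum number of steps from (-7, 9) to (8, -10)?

max(|x_i - y_i|) = max(|-7 - 8|, |9 - (-10)|) = max(15, 19) = 19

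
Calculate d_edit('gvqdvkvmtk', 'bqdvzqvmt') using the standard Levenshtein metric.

Let D[i][j] be the edit distance between the first i characters of 'gvqdvkvmtk' and the first j characters of 'bqdvzqvmt', with D[i][0] = i, D[0][j] = j, and D[i][j] = D[i-1][j-1] if the characters match, else 1 + min(D[i-1][j], D[i][j-1], D[i-1][j-1]). Filling the table (rows: prefixes of 'gvqdvkvmtk', columns: prefixes of 'bqdvzqvmt'):
     ε  b  q  d  v  z  q  v  m  t
  ε  0  1  2  3  4  5  6  7  8  9
  g  1  1  2  3  4  5  6  7  8  9
  v  2  2  2  3  3  4  5  6  7  8
  q  3  3  2  3  4  4  4  5  6  7
  d  4  4  3  2  3  4  5  5  6  7
  v  5  5  4  3  2  3  4  5  6  7
  k  6  6  5  4  3  3  4  5  6  7
  v  7  7  6  5  4  4  4  4  5  6
  m  8  8  7  6  5  5  5  5  4  5
  t  9  9  8  7  6  6  6  6  5  4
  k 10 10  9  8  7  7  7  7  6  5
The bottom-right entry gives D[10][9] = 5, so no sequence of fewer than 5 edits works. Backtracking through the table gives one optimal edit sequence (5 edits):
  gvqdvkvmtk → vqdvkvmtk (del g @1)
  vqdvkvmtk → bqdvkvmtk (sub v→b @1)
  bqdvkvmtk → bqdvzkvmtk (ins z @5)
  bqdvzkvmtk → bqdvzqvmtk (sub k→q @6)
  bqdvzqvmtk → bqdvzqvmt (del k @10)
Edit distance = 5.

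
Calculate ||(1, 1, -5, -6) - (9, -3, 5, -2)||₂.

√(Σ(x_i - y_i)²) = √((1 - 9)² + (1 - (-3))² + (-5 - 5)² + (-6 - (-2))²)
= √((-8)² + 4² + (-10)² + (-4)²) = √(64 + 16 + 100 + 16) = √196 = 14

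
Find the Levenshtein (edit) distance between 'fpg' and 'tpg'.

Let D[i][j] be the edit distance between the first i characters of 'fpg' and the first j characters of 'tpg', with D[i][0] = i, D[0][j] = j, and D[i][j] = D[i-1][j-1] if the characters match, else 1 + min(D[i-1][j], D[i][j-1], D[i-1][j-1]). Filling the table (rows: prefixes of 'fpg', columns: prefixes of 'tpg'):
     ε  t  p  g
  ε  0  1  2  3
  f  1  1  2  3
  p  2  2  1  2
  g  3  3  2  1
The bottom-right entry gives D[3][3] = 1, so no sequence of fewer than 1 edit works. Backtracking through the table gives one optimal edit sequence (1 edit):
  fpg → tpg (sub f→t @1)
Edit distance = 1.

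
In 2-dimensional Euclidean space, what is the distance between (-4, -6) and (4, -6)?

√(Σ(x_i - y_i)²) = √((-4 - 4)² + (-6 - (-6))²)
= √((-8)² + 0²) = √(64 + 0) = √64 = 8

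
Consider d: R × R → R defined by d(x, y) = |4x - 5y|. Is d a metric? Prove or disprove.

No. d fails symmetry: d(8, 9) = |4·8 - 5·9| = |-13| = 13, but d(9, 8) = |4·9 - 5·8| = |-4| = 4. Since 13 ≠ 4, d(x,y) ≠ d(y,x) in general.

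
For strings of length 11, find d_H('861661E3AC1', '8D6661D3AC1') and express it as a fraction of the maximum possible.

Differing positions: 2, 3, 7. Hamming distance = 3. The maximum possible Hamming distance for length-11 strings is 11, so d_H/11 = 3/11 ≈ 0.2727.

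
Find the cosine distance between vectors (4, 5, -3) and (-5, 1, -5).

With u = (4, 5, -3), v = (-5, 1, -5):
u·v = 4·(-5) + 5·1 + (-3)·(-5) = (-20) + 5 + 15 = 0.
|u| = √(4² + 5² + (-3)²) = √50, |v| = √((-5)² + 1² + (-5)²) = √51, so |u||v| = √(50·51) = √2550.
cos θ = (u·v)/(|u||v|) = 0/√2550 = 0
Cosine distance = 1 - cos θ = 1 - 0 = 1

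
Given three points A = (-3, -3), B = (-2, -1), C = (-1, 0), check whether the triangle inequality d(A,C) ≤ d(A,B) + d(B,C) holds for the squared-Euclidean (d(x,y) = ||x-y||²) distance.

d(A,B) = 1² + 2² = 5, d(B,C) = 1² + 1² = 2, d(A,C) = 2² + 3² = 13.
d(A,C) = 13 > 5 + 2 = 7. Triangle inequality is VIOLATED. (Squared-Euclidean is not a metric — this is a counterexample.)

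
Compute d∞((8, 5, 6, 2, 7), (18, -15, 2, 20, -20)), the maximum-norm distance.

max(|x_i - y_i|) = max(|8 - 18|, |5 - (-15)|, |6 - 2|, |2 - 20|, |7 - (-20)|) = max(10, 20, 4, 18, 27) = 27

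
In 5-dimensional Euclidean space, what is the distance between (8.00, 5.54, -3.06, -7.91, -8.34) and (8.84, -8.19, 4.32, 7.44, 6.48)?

√(Σ(x_i - y_i)²) = √((8 - 8.84)² + (5.54 - (-8.19))² + (-3.06 - 4.32)² + (-7.91 - 7.44)² + (-8.34 - 6.48)²)
= √((-0.84)² + 13.73² + (-7.38)² + (-15.35)² + (-14.82)²) = √(0.7056 + 188.5129 + 54.4644 + 235.6225 + 219.6324) = √698.9378 ≈ 26.4374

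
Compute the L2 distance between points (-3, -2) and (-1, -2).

(Σ|x_i - y_i|^2)^(1/2) = (|-3 - (-1)|^2 + |-2 - (-2)|^2)^(1/2)
= (2^2 + 0^2)^(1/2) = (4 + 0)^(1/2) = (4)^(1/2) = 2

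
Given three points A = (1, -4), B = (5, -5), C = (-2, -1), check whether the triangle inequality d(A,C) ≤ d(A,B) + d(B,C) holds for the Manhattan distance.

d(A,B) = 4 + 1 = 5, d(B,C) = 7 + 4 = 11, d(A,C) = 3 + 3 = 6.
d(A,C) = 6 ≤ 5 + 11 = 16. Triangle inequality is satisfied.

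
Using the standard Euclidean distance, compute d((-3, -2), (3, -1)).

(Σ|x_i - y_i|^2)^(1/2) = (|-3 - 3|^2 + |-2 - (-1)|^2)^(1/2)
= (6^2 + 1^2)^(1/2) = (36 + 1)^(1/2) = (37)^(1/2) ≈ 6.0828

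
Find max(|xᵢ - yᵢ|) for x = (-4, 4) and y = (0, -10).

max(|x_i - y_i|) = max(|-4 - 0|, |4 - (-10)|) = max(4, 14) = 14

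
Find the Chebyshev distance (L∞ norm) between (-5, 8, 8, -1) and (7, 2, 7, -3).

max(|x_i - y_i|) = max(|-5 - 7|, |8 - 2|, |8 - 7|, |-1 - (-3)|) = max(12, 6, 1, 2) = 12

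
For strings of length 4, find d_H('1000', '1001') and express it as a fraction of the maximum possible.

Differing positions: 4. Hamming distance = 1. The maximum possible Hamming distance for length-4 strings is 4, so d_H/4 = 1/4 = 0.25.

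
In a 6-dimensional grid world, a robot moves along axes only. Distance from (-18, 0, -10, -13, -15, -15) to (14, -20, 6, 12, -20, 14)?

Σ|x_i - y_i| = |-18 - 14| + |0 - (-20)| + |-10 - 6| + |-13 - 12| + |-15 - (-20)| + |-15 - 14| = 32 + 20 + 16 + 25 + 5 + 29 = 127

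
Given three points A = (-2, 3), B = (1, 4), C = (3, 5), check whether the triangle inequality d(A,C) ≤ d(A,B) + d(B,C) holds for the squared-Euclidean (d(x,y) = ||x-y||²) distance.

d(A,B) = 3² + 1² = 10, d(B,C) = 2² + 1² = 5, d(A,C) = 5² + 2² = 29.
d(A,C) = 29 > 10 + 5 = 15. Triangle inequality is VIOLATED. (Squared-Euclidean is not a metric — this is a counterexample.)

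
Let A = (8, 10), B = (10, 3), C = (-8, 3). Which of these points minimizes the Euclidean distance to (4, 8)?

Distances: d(A) ≈ 4.4721, d(B) ≈ 7.8102, d(C) = 13. Nearest: A = (8, 10) with distance 4.4721.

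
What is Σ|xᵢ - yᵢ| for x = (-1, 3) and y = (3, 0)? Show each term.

Σ|x_i - y_i| = |-1 - 3| + |3 - 0| = 4 + 3 = 7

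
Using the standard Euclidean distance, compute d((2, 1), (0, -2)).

(Σ|x_i - y_i|^2)^(1/2) = (|2 - 0|^2 + |1 - (-2)|^2)^(1/2)
= (2^2 + 3^2)^(1/2) = (4 + 9)^(1/2) = (13)^(1/2) ≈ 3.6056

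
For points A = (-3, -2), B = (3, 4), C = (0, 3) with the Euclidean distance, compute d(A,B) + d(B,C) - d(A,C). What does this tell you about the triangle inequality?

d(A,B) = √(6² + 6²) = √72 ≈ 8.4853, d(B,C) = √(3² + 1²) = √10 ≈ 3.1623, d(A,C) = √(3² + 5²) = √34 ≈ 5.831.
d(A,B) + d(B,C) - d(A,C) = 8.4853 + 3.1623 - 5.831 = 11.6476 - 5.831 = 5.8166 (to 4 decimal places). This is ≥ 0, so the triangle inequality holds for these points.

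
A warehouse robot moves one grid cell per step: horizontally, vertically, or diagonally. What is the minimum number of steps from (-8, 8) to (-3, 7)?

max(|x_i - y_i|) = max(|-8 - (-3)|, |8 - 7|) = max(5, 1) = 5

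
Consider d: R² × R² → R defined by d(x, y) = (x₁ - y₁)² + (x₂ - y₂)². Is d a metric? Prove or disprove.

No. The squared Euclidean distance fails the triangle inequality. Counterexample: x = (0, 0), y = (1, 2), z = (2, 4). d(x,z) = 2² + 4² = 20, but d(x,y) + d(y,z) = (1² + 2²) + (1² + 2²) = 5 + 5 = 10. Since 20 > 10, the triangle inequality is violated. (Note: √d, the ordinary Euclidean distance, IS a metric.)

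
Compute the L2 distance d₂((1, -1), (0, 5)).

√(Σ(x_i - y_i)²) = √((1 - 0)² + (-1 - 5)²)
= √(1² + (-6)²) = √(1 + 36) = √37 ≈ 6.0828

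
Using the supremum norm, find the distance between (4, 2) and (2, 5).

max(|x_i - y_i|) = max(|4 - 2|, |2 - 5|) = max(2, 3) = 3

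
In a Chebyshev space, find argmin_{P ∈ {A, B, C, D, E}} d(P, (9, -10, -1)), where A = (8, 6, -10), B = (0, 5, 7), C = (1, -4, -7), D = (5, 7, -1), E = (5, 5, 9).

Distances: d(A) = 16, d(B) = 15, d(C) = 8, d(D) = 17, d(E) = 15. Nearest: C = (1, -4, -7) with distance 8.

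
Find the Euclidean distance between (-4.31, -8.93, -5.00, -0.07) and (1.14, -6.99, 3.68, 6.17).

√(Σ(x_i - y_i)²) = √((-4.31 - 1.14)² + (-8.93 - (-6.99))² + (-5 - 3.68)² + (-0.07 - 6.17)²)
= √((-5.45)² + (-1.94)² + (-8.68)² + (-6.24)²) = √(29.7025 + 3.7636 + 75.3424 + 38.9376) = √147.7461 ≈ 12.1551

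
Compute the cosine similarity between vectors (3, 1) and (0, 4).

With u = (3, 1), v = (0, 4):
u·v = 3·0 + 1·4 = 0 + 4 = 4.
|u| = √(3² + 1²) = √10, |v| = √(0² + 4²) = √16, so |u||v| = √(10·16) = √160.
cos θ = (u·v)/(|u||v|) = 4/√160 ≈ 0.3162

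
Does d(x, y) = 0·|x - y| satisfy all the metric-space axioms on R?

No. With c = 0, d(x,y) = 0 for all x, y. This fails identity of indiscernibles: d(6, 8) = 0 but 6 ≠ 8.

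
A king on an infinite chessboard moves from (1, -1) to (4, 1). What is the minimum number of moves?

max(|x_i - y_i|) = max(|1 - 4|, |-1 - 1|) = max(3, 2) = 3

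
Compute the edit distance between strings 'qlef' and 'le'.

Let D[i][j] be the edit distance between the first i characters of 'qlef' and the first j characters of 'le', with D[i][0] = i, D[0][j] = j, and D[i][j] = D[i-1][j-1] if the characters match, else 1 + min(D[i-1][j], D[i][j-1], D[i-1][j-1]). Filling the table (rows: prefixes of 'qlef', columns: prefixes of 'le'):
     ε  l  e
  ε  0  1  2
  q  1  1  2
  l  2  1  2
  e  3  2  1
  f  4  3  2
The bottom-right entry gives D[4][2] = 2, so no sequence of fewer than 2 edits works. Backtracking through the table gives one optimal edit sequence (2 edits):
  qlef → lef (del q @1)
  lef → le (del f @3)
Edit distance = 2.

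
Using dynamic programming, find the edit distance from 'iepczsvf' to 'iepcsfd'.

Let D[i][j] be the edit distance between the first i characters of 'iepczsvf' and the first j characters of 'iepcsfd', with D[i][0] = i, D[0][j] = j, and D[i][j] = D[i-1][j-1] if the characters match, else 1 + min(D[i-1][j], D[i][j-1], D[i-1][j-1]). Filling the table (rows: prefixes of 'iepczsvf', columns: prefixes of 'iepcsfd'):
     ε  i  e  p  c  s  f  d
  ε  0  1  2  3  4  5  6  7
  i  1  0  1  2  3  4  5  6
  e  2  1  0  1  2  3  4  5
  p  3  2  1  0  1  2  3  4
  c  4  3  2  1  0  1  2  3
  z  5  4  3  2  1  1  2  3
  s  6  5  4  3  2  1  2  3
  v  7  6  5  4  3  2  2  3
  f  8  7  6  5  4  3  2  3
The bottom-right entry gives D[8][7] = 3, so no sequence of fewer than 3 edits works. Backtracking through the table gives one optimal edit sequence (3 edits):
  iepczsvf → iepcsvf (del z @5)
  iepcsvf → iepcsff (sub v→f @6)
  iepcsff → iepcsfd (sub f→d @7)
Edit distance = 3.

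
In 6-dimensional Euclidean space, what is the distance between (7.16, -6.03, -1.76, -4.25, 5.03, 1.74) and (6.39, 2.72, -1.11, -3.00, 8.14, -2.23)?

√(Σ(x_i - y_i)²) = √((7.16 - 6.39)² + (-6.03 - 2.72)² + (-1.76 - (-1.11))² + (-4.25 - (-3))² + (5.03 - 8.14)² + (1.74 - (-2.23))²)
= √(0.77² + (-8.75)² + (-0.65)² + (-1.25)² + (-3.11)² + 3.97²) = √(0.5929 + 76.5625 + 0.4225 + 1.5625 + 9.6721 + 15.7609) = √104.5734 ≈ 10.2261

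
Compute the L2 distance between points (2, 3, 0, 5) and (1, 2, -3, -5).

(Σ|x_i - y_i|^2)^(1/2) = (|2 - 1|^2 + |3 - 2|^2 + |0 - (-3)|^2 + |5 - (-5)|^2)^(1/2)
= (1^2 + 1^2 + 3^2 + 10^2)^(1/2) = (1 + 1 + 9 + 100)^(1/2) = (111)^(1/2) ≈ 10.5357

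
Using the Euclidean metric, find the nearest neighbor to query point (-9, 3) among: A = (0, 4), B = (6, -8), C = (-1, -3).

Distances: d(A) ≈ 9.0554, d(B) ≈ 18.6011, d(C) = 10. Nearest: A = (0, 4) with distance 9.0554.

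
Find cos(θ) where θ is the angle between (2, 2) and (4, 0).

With u = (2, 2), v = (4, 0):
u·v = 2·4 + 2·0 = 8 + 0 = 8.
|u| = √(2² + 2²) = √8, |v| = √(4² + 0²) = √16, so |u||v| = √(8·16) = √128.
cos θ = (u·v)/(|u||v|) = 8/√128 ≈ 0.7071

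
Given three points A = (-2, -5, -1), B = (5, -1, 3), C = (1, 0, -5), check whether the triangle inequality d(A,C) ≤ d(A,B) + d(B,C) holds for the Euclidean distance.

d(A,B) = √(7² + 4² + 4²) = √81 = 9, d(B,C) = √(4² + 1² + 8²) = √81 = 9, d(A,C) = √(3² + 5² + 4²) = √50 ≈ 7.0711.
d(A,C) ≈ 7.0711 ≤ 9 + 9 = 18. Triangle inequality is satisfied.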